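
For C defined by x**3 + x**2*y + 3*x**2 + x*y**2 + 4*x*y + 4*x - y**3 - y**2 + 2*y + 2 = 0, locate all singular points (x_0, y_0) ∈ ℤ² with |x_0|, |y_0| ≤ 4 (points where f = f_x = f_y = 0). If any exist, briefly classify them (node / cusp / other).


Singular points: {(-1, -1)}; classification: node.

Compute partial derivatives:
  f_x = 3*x**2 + 2*x*y + 6*x + y**2 + 4*y + 4.
  f_y = x**2 + 2*x*y + 4*x - 3*y**2 - 2*y + 2.
Scan x_0 ∈ {−4, ..., 4}. For each x_0, f_y(x_0, y) is a polynomial in y; find its integer roots y ∈ {−4, ..., 4}, then test f_x and f at those candidates.
  x = -4: f_y(-4, y) = -3*y**2 - 10*y + 2; no integer root y with |y| ≤ 4.
  x = -3: f_y(-3, y) = -3*y**2 - 8*y - 1; no integer root y with |y| ≤ 4.
  x = -2: f_y(-2, y) = -3*y**2 - 6*y - 2; no integer root y with |y| ≤ 4.
  x = -1: f_y(-1, y) = -3*y**2 - 4*y - 1; vanishes at y ∈ {-1}. (-1, -1): f_x = 0, f = 0 — SINGULAR.
  x = 0: f_y(0, y) = -3*y**2 - 2*y + 2; no integer root y with |y| ≤ 4.
  x = 1: f_y(1, y) = 7 - 3*y**2; no integer root y with |y| ≤ 4.
  x = 2: f_y(2, y) = -3*y**2 + 2*y + 14; no integer root y with |y| ≤ 4.
  x = 3: f_y(3, y) = -3*y**2 + 4*y + 23; no integer root y with |y| ≤ 4.
  x = 4: f_y(4, y) = -3*y**2 + 6*y + 34; no integer root y with |y| ≤ 4.
Only singular point on the grid: (-1, -1).
Classify: substitute x = -1 + u, y = -1 + v and expand: f = u**3 + u**2*v - u**2 + u*v**2 - v**3 + v**2.
No constant or linear terms (consistent with a singular point). Quadratic part: -u**2 + v**2. Cubic part: u**3 + u**2*v + u*v**2 - v**3.
The quadratic part v**2 - u**2 = (v − u)(v + u) splits into two distinct linear factors, so there are two distinct tangent lines y − -1 = ±(x − -1) — this is a node (ordinary double point).
Classification: node.


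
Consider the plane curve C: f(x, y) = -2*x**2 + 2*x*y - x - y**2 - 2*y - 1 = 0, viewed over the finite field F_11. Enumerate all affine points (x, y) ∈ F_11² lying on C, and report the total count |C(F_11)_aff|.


Affine F_11-points: {(0, 10), (2, 0), (2, 2), (3, 0), (3, 4), (4, 7), (4, 10), (5, 2), (5, 6), (6, 4), (6, 6), (8, 7)}; count = 12.

For each of the 121 pairs (x, y) ∈ F_11², evaluate f(x, y) mod 11. Record the zeros.
  x = 0: [0↦10, 1↦7, 2↦2, 3↦6, 4↦8, 5↦8, 6↦6, 7↦2, 8↦7, 9↦10, 10↦0]  zeros at y ∈ {10}
  x = 1: [0↦7, 1↦6, 2↦3, 3↦9, 4↦2, 5↦4, 6↦4, 7↦2, 8↦9, 9↦3, 10↦6]  zeros at y ∈ ∅
  x = 2: [0↦0, 1↦1, 2↦0, 3↦8, 4↦3, 5↦7, 6↦9, 7↦9, 8↦7, 9↦3, 10↦8]  zeros at y ∈ {0, 2}
  x = 3: [0↦0, 1↦3, 2↦4, 3↦3, 4↦0, 5↦6, 6↦10, 7↦1, 8↦1, 9↦10, 10↦6]  zeros at y ∈ {0, 4}
  x = 4: [0↦7, 1↦1, 2↦4, 3↦5, 4↦4, 5↦1, 6↦7, 7↦0, 8↦2, 9↦2, 10↦0]  zeros at y ∈ {7, 10}
  x = 5: [0↦10, 1↦6, 2↦0, 3↦3, 4↦4, 5↦3, 6↦0, 7↦6, 8↦10, 9↦1, 10↦1]  zeros at y ∈ {2, 6}
  x = 6: [0↦9, 1↦7, 2↦3, 3↦8, 4↦0, 5↦1, 6↦0, 7↦8, 8↦3, 9↦7, 10↦9]  zeros at y ∈ {4, 6}
  x = 7: [0↦4, 1↦4, 2↦2, 3↦9, 4↦3, 5↦6, 6↦7, 7↦6, 8↦3, 9↦9, 10↦2]  zeros at y ∈ ∅
  x = 8: [0↦6, 1↦8, 2↦8, 3↦6, 4↦2, 5↦7, 6↦10, 7↦0, 8↦10, 9↦7, 10↦2]  zeros at y ∈ {7}
  x = 9: [0↦4, 1↦8, 2↦10, 3↦10, 4↦8, 5↦4, 6↦9, 7↦1, 8↦2, 9↦1, 10↦9]  zeros at y ∈ ∅
  x = 10: [0↦9, 1↦4, 2↦8, 3↦10, 4↦10, 5↦8, 6↦4, 7↦9, 8↦1, 9↦2, 10↦1]  zeros at y ∈ ∅
Collecting zeros: affine points = {(0, 10), (2, 0), (2, 2), (3, 0), (3, 4), (4, 7), (4, 10), (5, 2), (5, 6), (6, 4), (6, 6), (8, 7)}.
Total count |C(F_11)_aff| = 12.


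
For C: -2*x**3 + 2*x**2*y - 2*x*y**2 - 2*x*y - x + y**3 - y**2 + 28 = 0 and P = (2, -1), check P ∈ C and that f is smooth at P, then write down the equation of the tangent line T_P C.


Tangent line at P: -33*x + 17*y + 83 = 0.

Step 1: f(2, -1) = 0, so P lies on C.
Step 2: partial derivatives
  f_x(x, y) = -6*x**2 + 4*x*y - 2*y**2 - 2*y - 1, f_y(x, y) = 2*x**2 - 4*x*y - 2*x + 3*y**2 - 2*y.
  f_x(P) = -33, f_y(P) = 17 (gradient nonzero, so P is smooth).
Step 3: tangent line at P: -33·(x − 2) + 17·(y − -1) = 0.
Expanding: -33*x + 17*y + 83 = 0.


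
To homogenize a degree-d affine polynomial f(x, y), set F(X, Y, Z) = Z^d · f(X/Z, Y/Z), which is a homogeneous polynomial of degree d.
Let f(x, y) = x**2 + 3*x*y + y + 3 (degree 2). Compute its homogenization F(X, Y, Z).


F(X, Y, Z) = X**2 + 3*X*Y + Y*Z + 3*Z**2

deg(f) = 2.
Substitute x = X/Z, y = Y/Z into f, then multiply by Z^2.
  monomial 1·x^2·y^0 ↦ 1·X^2·Y^0·Z^0.
  monomial 3·x^1·y^1 ↦ 3·X^1·Y^1·Z^0.
  monomial 1·x^0·y^1 ↦ 1·X^0·Y^1·Z^1.
  monomial 3·x^0·y^0 ↦ 3·X^0·Y^0·Z^2.
Collecting: F(X, Y, Z) = X**2 + 3*X*Y + Y*Z + 3*Z**2.


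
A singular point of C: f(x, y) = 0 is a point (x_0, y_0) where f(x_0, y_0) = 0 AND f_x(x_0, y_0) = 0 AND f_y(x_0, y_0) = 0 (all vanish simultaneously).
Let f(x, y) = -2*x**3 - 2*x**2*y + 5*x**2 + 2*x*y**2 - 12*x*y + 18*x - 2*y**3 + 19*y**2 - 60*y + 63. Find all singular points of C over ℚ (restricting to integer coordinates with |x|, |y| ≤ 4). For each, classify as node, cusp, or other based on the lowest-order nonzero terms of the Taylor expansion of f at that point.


Singular points: {(0, 3)}; classification: node.

Compute partial derivatives:
  f_x = -6*x**2 - 4*x*y + 10*x + 2*y**2 - 12*y + 18.
  f_y = -2*x**2 + 4*x*y - 12*x - 6*y**2 + 38*y - 60.
Scan x_0 ∈ {−4, ..., 4}. For each x_0, f_y(x_0, y) is a polynomial in y; find its integer roots y ∈ {−4, ..., 4}, then test f_x and f at those candidates.
  x = -4: f_y(-4, y) = -6*y**2 + 22*y - 44; no integer root y with |y| ≤ 4.
  x = -3: f_y(-3, y) = -6*y**2 + 26*y - 42; no integer root y with |y| ≤ 4.
  x = -2: f_y(-2, y) = -6*y**2 + 30*y - 44; no integer root y with |y| ≤ 4.
  x = -1: f_y(-1, y) = -6*y**2 + 34*y - 50; no integer root y with |y| ≤ 4.
  x = 0: f_y(0, y) = -6*y**2 + 38*y - 60; vanishes at y ∈ {3}. (0, 3): f_x = 0, f = 0 — SINGULAR.
  x = 1: f_y(1, y) = -6*y**2 + 42*y - 74; no integer root y with |y| ≤ 4.
  x = 2: f_y(2, y) = -6*y**2 + 46*y - 92; no integer root y with |y| ≤ 4.
  x = 3: f_y(3, y) = -6*y**2 + 50*y - 114; no integer root y with |y| ≤ 4.
  x = 4: f_y(4, y) = -6*y**2 + 54*y - 140; no integer root y with |y| ≤ 4.
Only singular point on the grid: (0, 3).
Classify: substitute x = 0 + u, y = 3 + v and expand: f = -2*u**3 - 2*u**2*v - u**2 + 2*u*v**2 - 2*v**3 + v**2.
No constant or linear terms (consistent with a singular point). Quadratic part: -u**2 + v**2. Cubic part: -2*u**3 - 2*u**2*v + 2*u*v**2 - 2*v**3.
The quadratic part v**2 - u**2 = (v − u)(v + u) splits into two distinct linear factors, so there are two distinct tangent lines y − 3 = ±(x − 0) — this is a node (ordinary double point).
Classification: node.


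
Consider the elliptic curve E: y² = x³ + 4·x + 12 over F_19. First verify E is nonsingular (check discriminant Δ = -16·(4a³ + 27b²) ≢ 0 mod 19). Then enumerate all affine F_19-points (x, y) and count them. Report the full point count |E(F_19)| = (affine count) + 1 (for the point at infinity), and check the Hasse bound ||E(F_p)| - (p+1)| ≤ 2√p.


Affine points = {(1, 6), (1, 13), (2, 3), (2, 16), (4, 4), (4, 15), (5, 9), (5, 10), (6, 9), (6, 10), (8, 9), (8, 10), (9, 6), (9, 13), (10, 8), (10, 11), (11, 0), (13, 0), (14, 0), (16, 7), (16, 12), (18, 8), (18, 11)}; affine count = 23; |E(F_19)| = 24.

Discriminant check: Δ ∝ 4a³ + 27b² = 4·4³ + 27·12² = 4·64 + 27·144 ≡ 2 (mod 19). Nonzero ⇒ E is nonsingular.
For each x ∈ F_19, compute rhs = x³ + 4·x + 12 mod 19, then count y ∈ F_19 with y² ≡ rhs.
  x = 0: rhs = 12, matching y values: none (0 points).
  x = 1: rhs = 17, matching y values: 6, 13 (2 points).
  x = 2: rhs = 9, matching y values: 3, 16 (2 points).
  x = 3: rhs = 13, matching y values: none (0 points).
  x = 4: rhs = 16, matching y values: 4, 15 (2 points).
  x = 5: rhs = 5, matching y values: 9, 10 (2 points).
  x = 6: rhs = 5, matching y values: 9, 10 (2 points).
  x = 7: rhs = 3, matching y values: none (0 points).
  x = 8: rhs = 5, matching y values: 9, 10 (2 points).
  x = 9: rhs = 17, matching y values: 6, 13 (2 points).
  x = 10: rhs = 7, matching y values: 8, 11 (2 points).
  x = 11: rhs = 0, matching y values: 0 (1 points).
  x = 12: rhs = 2, matching y values: none (0 points).
  x = 13: rhs = 0, matching y values: 0 (1 points).
  x = 14: rhs = 0, matching y values: 0 (1 points).
  x = 15: rhs = 8, matching y values: none (0 points).
  x = 16: rhs = 11, matching y values: 7, 12 (2 points).
  x = 17: rhs = 15, matching y values: none (0 points).
  x = 18: rhs = 7, matching y values: 8, 11 (2 points).
Total affine count: 23.
Full point count |E(F_19)| = 23 + 1 = 24.
Hasse bound: |24 − (19+1)| = |4| = 4 ≤ 2√19 ≈ 8.7178 ✓.


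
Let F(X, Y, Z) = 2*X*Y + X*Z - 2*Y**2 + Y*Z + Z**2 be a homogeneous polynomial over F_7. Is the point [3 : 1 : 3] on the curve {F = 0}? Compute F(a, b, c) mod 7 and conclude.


F(3,1,3) ≡ 4 (mod 7); P is NOT on the curve.

Evaluate F(3, 1, 3) term-by-term (mod 7).
  2*X*Y ↦ 2·3·1·1 = 6
  X*Z ↦ 1·3·1·3 = 9
  -2*Y**2 ↦ -2·1·1·1 = -2
  Y*Z ↦ 1·1·1·3 = 3
  Z**2 ↦ 1·1·1·9 = 9
Sum: F(3, 1, 3) = (6) + (9) + (-2) + (3) + (9) = 25.
Reducing mod 7: 25 ≡ 4 (mod 7).
Since F(a, b, c) ≡ 4 ≠ 0 (mod 7), P does NOT lie on the curve.


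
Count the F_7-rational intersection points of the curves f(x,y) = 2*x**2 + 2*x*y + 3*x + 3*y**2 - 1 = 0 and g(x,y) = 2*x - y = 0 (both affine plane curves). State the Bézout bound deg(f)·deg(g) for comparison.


Common zeros: {(2, 4), (6, 5)}; count = 2; Bézout bound = 2.

deg(f) = 2, deg(g) = 1, so Bézout bound = 2.
Scan x ∈ F_7. For each x, list the y ∈ F_7 with f(x, y) ≡ 0 and those with g(x, y) ≡ 0 (mod 7); the common zeros in that column are the intersection.
  x = 0: f ≡ 0 at y ∈ ∅; g ≡ 0 at y ∈ {0}; common: ∅.
  x = 1: f ≡ 0 at y ∈ ∅; g ≡ 0 at y ∈ {2}; common: ∅.
  x = 2: f ≡ 0 at y ∈ {4}; g ≡ 0 at y ∈ {4}; common: {4}.
  x = 3: f ≡ 0 at y ∈ {1, 4}; g ≡ 0 at y ∈ {6}; common: ∅.
  x = 4: f ≡ 0 at y ∈ ∅; g ≡ 0 at y ∈ {1}; common: ∅.
  x = 5: f ≡ 0 at y ∈ {1, 5}; g ≡ 0 at y ∈ {3}; common: ∅.
  x = 6: f ≡ 0 at y ∈ {5}; g ≡ 0 at y ∈ {5}; common: {5}.
Collecting: common zeros = {(2, 4), (6, 5)}, so the count is 2.
Comparison with the Bézout bound: 2 ≤ 2 = deg(f)·deg(g), as expected for curves with no common component (the bound is attained).


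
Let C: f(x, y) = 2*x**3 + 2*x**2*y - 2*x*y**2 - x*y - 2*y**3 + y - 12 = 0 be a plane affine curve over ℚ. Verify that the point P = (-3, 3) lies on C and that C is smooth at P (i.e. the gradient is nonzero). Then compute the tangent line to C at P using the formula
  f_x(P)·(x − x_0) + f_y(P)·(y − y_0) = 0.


Tangent line at P: -3*x + 4*y - 21 = 0.

Step 1: f(-3, 3) = 0, so P lies on C.
Step 2: partial derivatives
  f_x(x, y) = 6*x**2 + 4*x*y - 2*y**2 - y, f_y(x, y) = 2*x**2 - 4*x*y - x - 6*y**2 + 1.
  f_x(P) = -3, f_y(P) = 4 (gradient nonzero, so P is smooth).
Step 3: tangent line at P: -3·(x − -3) + 4·(y − 3) = 0.
Expanding: -3*x + 4*y - 21 = 0.


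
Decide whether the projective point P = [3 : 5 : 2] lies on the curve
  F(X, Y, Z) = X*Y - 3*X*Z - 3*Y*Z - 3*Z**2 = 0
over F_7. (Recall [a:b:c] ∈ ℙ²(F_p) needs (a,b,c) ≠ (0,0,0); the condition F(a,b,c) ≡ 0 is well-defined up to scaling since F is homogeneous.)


F(3,5,2) ≡ 4 (mod 7); P is NOT on the curve.

Evaluate F(3, 5, 2) term-by-term (mod 7).
  X*Y ↦ 1·3·5·1 = 15
  -3*X*Z ↦ -3·3·1·2 = -18
  -3*Y*Z ↦ -3·1·5·2 = -30
  -3*Z**2 ↦ -3·1·1·4 = -12
Sum: F(3, 5, 2) = (15) + (-18) + (-30) + (-12) = -45.
Reducing mod 7: -45 ≡ 4 (mod 7).
Since F(a, b, c) ≡ 4 ≠ 0 (mod 7), P does NOT lie on the curve.


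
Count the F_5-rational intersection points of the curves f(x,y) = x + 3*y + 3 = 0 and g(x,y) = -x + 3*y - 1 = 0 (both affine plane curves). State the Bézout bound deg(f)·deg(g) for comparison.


Common zeros: {(3, 3)}; count = 1; Bézout bound = 1.

deg(f) = 1, deg(g) = 1, so Bézout bound = 1.
Scan x ∈ F_5. For each x, list the y ∈ F_5 with f(x, y) ≡ 0 and those with g(x, y) ≡ 0 (mod 5); the common zeros in that column are the intersection.
  x = 0: f ≡ 0 at y ∈ {4}; g ≡ 0 at y ∈ {2}; common: ∅.
  x = 1: f ≡ 0 at y ∈ {2}; g ≡ 0 at y ∈ {4}; common: ∅.
  x = 2: f ≡ 0 at y ∈ {0}; g ≡ 0 at y ∈ {1}; common: ∅.
  x = 3: f ≡ 0 at y ∈ {3}; g ≡ 0 at y ∈ {3}; common: {3}.
  x = 4: f ≡ 0 at y ∈ {1}; g ≡ 0 at y ∈ {0}; common: ∅.
Collecting: common zeros = {(3, 3)}, so the count is 1.
Comparison with the Bézout bound: 1 ≤ 1 = deg(f)·deg(g), as expected for curves with no common component (the bound is attained).


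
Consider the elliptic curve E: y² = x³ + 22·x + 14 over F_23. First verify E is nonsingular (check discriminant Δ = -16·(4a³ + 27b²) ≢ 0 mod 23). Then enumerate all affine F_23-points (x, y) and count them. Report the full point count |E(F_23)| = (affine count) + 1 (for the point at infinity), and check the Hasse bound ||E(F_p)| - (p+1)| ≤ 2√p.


Affine points = {(8, 9), (8, 14), (11, 0), (13, 6), (13, 17), (15, 4), (15, 19), (16, 0), (18, 3), (18, 20), (19, 0), (20, 6), (20, 17), (21, 10), (21, 13)}; affine count = 15; |E(F_23)| = 16.

Discriminant check: Δ ∝ 4a³ + 27b² = 4·22³ + 27·14² = 4·10648 + 27·196 ≡ 21 (mod 23). Nonzero ⇒ E is nonsingular.
For each x ∈ F_23, compute rhs = x³ + 22·x + 14 mod 23, then count y ∈ F_23 with y² ≡ rhs.
  x = 0: rhs = 14, matching y values: none (0 points).
  x = 1: rhs = 14, matching y values: none (0 points).
  x = 2: rhs = 20, matching y values: none (0 points).
  x = 3: rhs = 15, matching y values: none (0 points).
  x = 4: rhs = 5, matching y values: none (0 points).
  x = 5: rhs = 19, matching y values: none (0 points).
  x = 6: rhs = 17, matching y values: none (0 points).
  x = 7: rhs = 5, matching y values: none (0 points).
  x = 8: rhs = 12, matching y values: 9, 14 (2 points).
  x = 9: rhs = 21, matching y values: none (0 points).
  x = 10: rhs = 15, matching y values: none (0 points).
  x = 11: rhs = 0, matching y values: 0 (1 points).
  x = 12: rhs = 5, matching y values: none (0 points).
  x = 13: rhs = 13, matching y values: 6, 17 (2 points).
  x = 14: rhs = 7, matching y values: none (0 points).
  x = 15: rhs = 16, matching y values: 4, 19 (2 points).
  x = 16: rhs = 0, matching y values: 0 (1 points).
  x = 17: rhs = 11, matching y values: none (0 points).
  x = 18: rhs = 9, matching y values: 3, 20 (2 points).
  x = 19: rhs = 0, matching y values: 0 (1 points).
  x = 20: rhs = 13, matching y values: 6, 17 (2 points).
  x = 21: rhs = 8, matching y values: 10, 13 (2 points).
  x = 22: rhs = 14, matching y values: none (0 points).
Total affine count: 15.
Full point count |E(F_23)| = 15 + 1 = 16.
Hasse bound: |16 − (23+1)| = |-8| = 8 ≤ 2√23 ≈ 9.5917 ✓.


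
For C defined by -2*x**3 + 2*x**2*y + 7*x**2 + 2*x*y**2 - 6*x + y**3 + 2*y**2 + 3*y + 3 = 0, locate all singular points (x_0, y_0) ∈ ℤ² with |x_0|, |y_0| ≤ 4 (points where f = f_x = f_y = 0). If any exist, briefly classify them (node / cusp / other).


Singular points: {(1, -1)}; classification: node.

Compute partial derivatives:
  f_x = -6*x**2 + 4*x*y + 14*x + 2*y**2 - 6.
  f_y = 2*x**2 + 4*x*y + 3*y**2 + 4*y + 3.
Scan x_0 ∈ {−4, ..., 4}. For each x_0, f_y(x_0, y) is a polynomial in y; find its integer roots y ∈ {−4, ..., 4}, then test f_x and f at those candidates.
  x = -4: f_y(-4, y) = 3*y**2 - 12*y + 35; no integer root y with |y| ≤ 4.
  x = -3: f_y(-3, y) = 3*y**2 - 8*y + 21; no integer root y with |y| ≤ 4.
  x = -2: f_y(-2, y) = 3*y**2 - 4*y + 11; no integer root y with |y| ≤ 4.
  x = -1: f_y(-1, y) = 3*y**2 + 5; no integer root y with |y| ≤ 4.
  x = 0: f_y(0, y) = 3*y**2 + 4*y + 3; no integer root y with |y| ≤ 4.
  x = 1: f_y(1, y) = 3*y**2 + 8*y + 5; vanishes at y ∈ {-1}. (1, -1): f_x = 0, f = 0 — SINGULAR.
  x = 2: f_y(2, y) = 3*y**2 + 12*y + 11; no integer root y with |y| ≤ 4.
  x = 3: f_y(3, y) = 3*y**2 + 16*y + 21; vanishes at y ∈ {-3}. (3, -3): f_x = -36 ≠ 0.
  x = 4: f_y(4, y) = 3*y**2 + 20*y + 35; no integer root y with |y| ≤ 4.
Only singular point on the grid: (1, -1).
Classify: substitute x = 1 + u, y = -1 + v and expand: f = -2*u**3 + 2*u**2*v - u**2 + 2*u*v**2 + v**3 + v**2.
No constant or linear terms (consistent with a singular point). Quadratic part: -u**2 + v**2. Cubic part: -2*u**3 + 2*u**2*v + 2*u*v**2 + v**3.
The quadratic part v**2 - u**2 = (v − u)(v + u) splits into two distinct linear factors, so there are two distinct tangent lines y − -1 = ±(x − 1) — this is a node (ordinary double point).
Classification: node.


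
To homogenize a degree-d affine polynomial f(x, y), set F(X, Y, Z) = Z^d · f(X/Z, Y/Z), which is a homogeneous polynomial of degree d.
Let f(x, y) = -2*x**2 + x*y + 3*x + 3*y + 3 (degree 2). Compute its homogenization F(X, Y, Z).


F(X, Y, Z) = -2*X**2 + X*Y + 3*X*Z + 3*Y*Z + 3*Z**2

deg(f) = 2.
Substitute x = X/Z, y = Y/Z into f, then multiply by Z^2.
  monomial -2·x^2·y^0 ↦ -2·X^2·Y^0·Z^0.
  monomial 1·x^1·y^1 ↦ 1·X^1·Y^1·Z^0.
  monomial 3·x^1·y^0 ↦ 3·X^1·Y^0·Z^1.
  monomial 3·x^0·y^1 ↦ 3·X^0·Y^1·Z^1.
  monomial 3·x^0·y^0 ↦ 3·X^0·Y^0·Z^2.
Collecting: F(X, Y, Z) = -2*X**2 + X*Y + 3*X*Z + 3*Y*Z + 3*Z**2.


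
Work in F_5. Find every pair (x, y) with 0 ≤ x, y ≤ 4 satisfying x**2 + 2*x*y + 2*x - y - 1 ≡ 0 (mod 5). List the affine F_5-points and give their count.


Affine F_5-points: {(0, 4), (1, 3), (2, 1), (4, 1)}; count = 4.

For each of the 25 pairs (x, y) ∈ F_5², evaluate f(x, y) mod 5. Record the zeros.
  x = 0: [0↦4, 1↦3, 2↦2, 3↦1, 4↦0]  zeros at y ∈ {4}
  x = 1: [0↦2, 1↦3, 2↦4, 3↦0, 4↦1]  zeros at y ∈ {3}
  x = 2: [0↦2, 1↦0, 2↦3, 3↦1, 4↦4]  zeros at y ∈ {1}
  x = 3: [0↦4, 1↦4, 2↦4, 3↦4, 4↦4]  zeros at y ∈ ∅
  x = 4: [0↦3, 1↦0, 2↦2, 3↦4, 4↦1]  zeros at y ∈ {1}
Collecting zeros: affine points = {(0, 4), (1, 3), (2, 1), (4, 1)}.
Total count |C(F_5)_aff| = 4.


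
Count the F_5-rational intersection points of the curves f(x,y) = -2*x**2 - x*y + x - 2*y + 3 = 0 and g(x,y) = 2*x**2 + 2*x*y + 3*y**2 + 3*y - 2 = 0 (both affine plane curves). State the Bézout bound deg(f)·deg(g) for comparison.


Common zeros: {(4, 0)}; count = 1; Bézout bound = 4.

deg(f) = 2, deg(g) = 2, so Bézout bound = 4.
Scan x ∈ F_5. For each x, list the y ∈ F_5 with f(x, y) ≡ 0 and those with g(x, y) ≡ 0 (mod 5); the common zeros in that column are the intersection.
  x = 0: f ≡ 0 at y ∈ {4}; g ≡ 0 at y ∈ ∅; common: ∅.
  x = 1: f ≡ 0 at y ∈ {4}; g ≡ 0 at y ∈ {0}; common: ∅.
  x = 2: f ≡ 0 at y ∈ {3}; g ≡ 0 at y ∈ ∅; common: ∅.
  x = 3: f ≡ 0 at y ∈ ∅; g ≡ 0 at y ∈ {3, 4}; common: ∅.
  x = 4: f ≡ 0 at y ∈ {0}; g ≡ 0 at y ∈ {0, 3}; common: {0}.
Collecting: common zeros = {(4, 0)}, so the count is 1.
Comparison with the Bézout bound: 1 ≤ 4 = deg(f)·deg(g), as expected for curves with no common component (the affine F_5-count falls short of the bound because intersections may lie at infinity, over extension fields, or carry multiplicity).


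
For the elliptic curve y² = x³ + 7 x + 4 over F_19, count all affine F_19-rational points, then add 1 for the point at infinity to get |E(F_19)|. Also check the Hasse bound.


Affine points = {(0, 2), (0, 17), (2, 8), (2, 11), (4, 1), (4, 18), (7, 4), (7, 15), (9, 6), (9, 13), (11, 5), (11, 14), (12, 7), (12, 12), (15, 8), (15, 11), (17, 1), (17, 18)}; affine count = 18; |E(F_19)| = 19.

Discriminant check: Δ ∝ 4a³ + 27b² = 4·7³ + 27·4² = 4·343 + 27·16 ≡ 18 (mod 19). Nonzero ⇒ E is nonsingular.
For each x ∈ F_19, compute rhs = x³ + 7·x + 4 mod 19, then count y ∈ F_19 with y² ≡ rhs.
  x = 0: rhs = 4, matching y values: 2, 17 (2 points).
  x = 1: rhs = 12, matching y values: none (0 points).
  x = 2: rhs = 7, matching y values: 8, 11 (2 points).
  x = 3: rhs = 14, matching y values: none (0 points).
  x = 4: rhs = 1, matching y values: 1, 18 (2 points).
  x = 5: rhs = 12, matching y values: none (0 points).
  x = 6: rhs = 15, matching y values: none (0 points).
  x = 7: rhs = 16, matching y values: 4, 15 (2 points).
  x = 8: rhs = 2, matching y values: none (0 points).
  x = 9: rhs = 17, matching y values: 6, 13 (2 points).
  x = 10: rhs = 10, matching y values: none (0 points).
  x = 11: rhs = 6, matching y values: 5, 14 (2 points).
  x = 12: rhs = 11, matching y values: 7, 12 (2 points).
  x = 13: rhs = 12, matching y values: none (0 points).
  x = 14: rhs = 15, matching y values: none (0 points).
  x = 15: rhs = 7, matching y values: 8, 11 (2 points).
  x = 16: rhs = 13, matching y values: none (0 points).
  x = 17: rhs = 1, matching y values: 1, 18 (2 points).
  x = 18: rhs = 15, matching y values: none (0 points).
Total affine count: 18.
Full point count |E(F_19)| = 18 + 1 = 19.
Hasse bound: |19 − (19+1)| = |-1| = 1 ≤ 2√19 ≈ 8.7178 ✓.


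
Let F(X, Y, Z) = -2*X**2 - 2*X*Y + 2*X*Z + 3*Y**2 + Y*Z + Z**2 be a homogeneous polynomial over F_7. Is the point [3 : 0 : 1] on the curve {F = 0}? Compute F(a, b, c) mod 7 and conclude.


F(3,0,1) ≡ 3 (mod 7); P is NOT on the curve.

Evaluate F(3, 0, 1) term-by-term (mod 7).
  -2*X**2 ↦ -2·9·1·1 = -18
  -2*X*Y ↦ -2·3·0·1 = 0
  2*X*Z ↦ 2·3·1·1 = 6
  3*Y**2 ↦ 3·1·0·1 = 0
  Y*Z ↦ 1·1·0·1 = 0
  Z**2 ↦ 1·1·1·1 = 1
Sum: F(3, 0, 1) = (-18) + (0) + (6) + (0) + (0) + (1) = -11.
Reducing mod 7: -11 ≡ 3 (mod 7).
Since F(a, b, c) ≡ 3 ≠ 0 (mod 7), P does NOT lie on the curve.


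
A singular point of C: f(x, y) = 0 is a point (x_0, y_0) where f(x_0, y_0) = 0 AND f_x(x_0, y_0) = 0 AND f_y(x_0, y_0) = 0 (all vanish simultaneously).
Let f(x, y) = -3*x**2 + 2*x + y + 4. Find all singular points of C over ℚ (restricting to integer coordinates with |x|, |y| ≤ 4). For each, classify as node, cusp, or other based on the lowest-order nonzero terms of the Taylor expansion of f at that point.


No singular points in the scanned grid; C is smooth there.

Compute partial derivatives:
  f_x = 2 - 6*x.
  f_y = 1.
f_y = 1 is a nonzero constant, so f_y never vanishes: no point (x, y) can satisfy f = f_x = f_y = 0. In particular no (x, y) ∈ {−4, ..., 4}² is singular; the curve is smooth.


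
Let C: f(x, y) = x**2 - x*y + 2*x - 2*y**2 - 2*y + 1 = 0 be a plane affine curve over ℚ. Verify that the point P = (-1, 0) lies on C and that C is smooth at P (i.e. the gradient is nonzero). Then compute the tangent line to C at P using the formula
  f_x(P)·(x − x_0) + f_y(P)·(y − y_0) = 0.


Tangent line at P: -y = 0.

Step 1: f(-1, 0) = 0, so P lies on C.
Step 2: partial derivatives
  f_x(x, y) = 2*x - y + 2, f_y(x, y) = -x - 4*y - 2.
  f_x(P) = 0, f_y(P) = -1 (gradient nonzero, so P is smooth).
Step 3: tangent line at P: 0·(x − -1) + -1·(y − 0) = 0.
Expanding: -y = 0.


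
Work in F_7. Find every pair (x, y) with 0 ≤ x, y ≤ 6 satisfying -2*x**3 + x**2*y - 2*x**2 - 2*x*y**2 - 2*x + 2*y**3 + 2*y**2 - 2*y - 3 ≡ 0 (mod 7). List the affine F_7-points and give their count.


Affine F_7-points: {(0, 3), (0, 5), (1, 3), (3, 3), (4, 1)}; count = 5.

For each of the 49 pairs (x, y) ∈ F_7², evaluate f(x, y) mod 7. Record the zeros.
  x = 0: [0↦4, 1↦6, 2↦3, 3↦0, 4↦2, 5↦0, 6↦6]  zeros at y ∈ {3, 5}
  x = 1: [0↦5, 1↦6, 2↦5, 3↦0, 4↦3, 5↦5, 6↦4]  zeros at y ∈ {3}
  x = 2: [0↦4, 1↦6, 2↦2, 3↦4, 4↦3, 5↦4, 6↦5]  zeros at y ∈ ∅
  x = 3: [0↦3, 1↦1, 2↦3, 3↦0, 4↦4, 5↦6, 6↦4]  zeros at y ∈ {3}
  x = 4: [0↦4, 1↦0, 2↦3, 3↦4, 4↦1, 5↦6, 6↦3]  zeros at y ∈ {1}
  x = 5: [0↦2, 1↦5, 2↦4, 3↦4, 4↦3, 5↦6, 6↦4]  zeros at y ∈ ∅
  x = 6: [0↦6, 1↦4, 2↦1, 3↦2, 4↦5, 5↦1, 6↦2]  zeros at y ∈ ∅
Collecting zeros: affine points = {(0, 3), (0, 5), (1, 3), (3, 3), (4, 1)}.
Total count |C(F_7)_aff| = 5.


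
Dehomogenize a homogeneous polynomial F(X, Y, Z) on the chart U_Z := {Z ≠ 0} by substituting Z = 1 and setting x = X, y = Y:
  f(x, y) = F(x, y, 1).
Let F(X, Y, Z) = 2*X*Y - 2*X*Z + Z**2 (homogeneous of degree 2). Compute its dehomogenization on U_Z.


f(x, y) = 2*x*y - 2*x + 1

On U_Z we set Z = 1. Each monomial c·X^i·Y^j·Z^k in F becomes c·x^i·y^j·1^k = c·x^i·y^j.
Substituting Z = 1: F(X, Y, 1) = 2*x*y - 2*x + 1.
Note: deg(f) ≤ deg(F) = 2; strict inequality happens when F is divisible by Z (lost terms).


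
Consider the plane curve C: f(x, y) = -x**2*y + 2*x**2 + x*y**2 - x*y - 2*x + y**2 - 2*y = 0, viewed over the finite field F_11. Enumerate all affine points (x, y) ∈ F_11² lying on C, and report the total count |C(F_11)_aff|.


Affine F_11-points: {(0, 0), (0, 2), (1, 0), (1, 2), (2, 2), (2, 8), (3, 2), (3, 7), (4, 2), (4, 9), (5, 2), (5, 7), (6, 2), (6, 9), (7, 2), (7, 8), (8, 2), (8, 5), (9, 2), (9, 5), (10, 2)}; count = 21.

For each of the 121 pairs (x, y) ∈ F_11², evaluate f(x, y) mod 11. Record the zeros.
  x = 0: [0↦0, 1↦10, 2↦0, 3↦3, 4↦8, 5↦4, 6↦2, 7↦2, 8↦4, 9↦8, 10↦3]  zeros at y ∈ {0, 2}
  x = 1: [0↦0, 1↦9, 2↦0, 3↦6, 4↦5, 5↦8, 6↦4, 7↦4, 8↦8, 9↦5, 10↦6]  zeros at y ∈ {0, 2}
  x = 2: [0↦4, 1↦10, 2↦0, 3↦7, 4↦9, 5↦6, 6↦9, 7↦7, 8↦0, 9↦10, 10↦4]  zeros at y ∈ {2, 8}
  x = 3: [0↦1, 1↦2, 2↦0, 3↦6, 4↦9, 5↦9, 6↦6, 7↦0, 8↦2, 9↦1, 10↦8]  zeros at y ∈ {2, 7}
  x = 4: [0↦2, 1↦7, 2↦0, 3↦3, 4↦5, 5↦6, 6↦6, 7↦5, 8↦3, 9↦0, 10↦7]  zeros at y ∈ {2, 9}
  x = 5: [0↦7, 1↦3, 2↦0, 3↦9, 4↦8, 5↦8, 6↦9, 7↦0, 8↦3, 9↦7, 10↦1]  zeros at y ∈ {2, 7}
  x = 6: [0↦5, 1↦1, 2↦0, 3↦2, 4↦7, 5↦4, 6↦4, 7↦7, 8↦2, 9↦0, 10↦1]  zeros at y ∈ {2, 9}
  x = 7: [0↦7, 1↦1, 2↦0, 3↦4, 4↦2, 5↦5, 6↦2, 7↦4, 8↦0, 9↦1, 10↦7]  zeros at y ∈ {2, 8}
  x = 8: [0↦2, 1↦3, 2↦0, 3↦4, 4↦4, 5↦0, 6↦3, 7↦2, 8↦8, 9↦10, 10↦8]  zeros at y ∈ {2, 5}
  x = 9: [0↦1, 1↦7, 2↦0, 3↦2, 4↦2, 5↦0, 6↦7, 7↦1, 8↦4, 9↦5, 10↦4]  zeros at y ∈ {2, 5}
  x = 10: [0↦4, 1↦2, 2↦0, 3↦9, 4↦7, 5↦5, 6↦3, 7↦1, 8↦10, 9↦8, 10↦6]  zeros at y ∈ {2}
Collecting zeros: affine points = {(0, 0), (0, 2), (1, 0), (1, 2), (2, 2), (2, 8), (3, 2), (3, 7), (4, 2), (4, 9), (5, 2), (5, 7), (6, 2), (6, 9), (7, 2), (7, 8), (8, 2), (8, 5), (9, 2), (9, 5), (10, 2)}.
Total count |C(F_11)_aff| = 21.


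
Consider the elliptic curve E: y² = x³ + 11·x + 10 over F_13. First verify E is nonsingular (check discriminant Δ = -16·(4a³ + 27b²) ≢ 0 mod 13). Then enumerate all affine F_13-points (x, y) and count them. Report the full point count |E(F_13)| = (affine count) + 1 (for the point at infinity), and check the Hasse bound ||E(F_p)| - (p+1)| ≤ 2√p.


Affine points = {(0, 6), (0, 7), (1, 3), (1, 10), (2, 1), (2, 12), (4, 1), (4, 12), (7, 1), (7, 12), (8, 5), (8, 8)}; affine count = 12; |E(F_13)| = 13.

Discriminant check: Δ ∝ 4a³ + 27b² = 4·11³ + 27·10² = 4·1331 + 27·100 ≡ 3 (mod 13). Nonzero ⇒ E is nonsingular.
For each x ∈ F_13, compute rhs = x³ + 11·x + 10 mod 13, then count y ∈ F_13 with y² ≡ rhs.
  x = 0: rhs = 10, matching y values: 6, 7 (2 points).
  x = 1: rhs = 9, matching y values: 3, 10 (2 points).
  x = 2: rhs = 1, matching y values: 1, 12 (2 points).
  x = 3: rhs = 5, matching y values: none (0 points).
  x = 4: rhs = 1, matching y values: 1, 12 (2 points).
  x = 5: rhs = 8, matching y values: none (0 points).
  x = 6: rhs = 6, matching y values: none (0 points).
  x = 7: rhs = 1, matching y values: 1, 12 (2 points).
  x = 8: rhs = 12, matching y values: 5, 8 (2 points).
  x = 9: rhs = 6, matching y values: none (0 points).
  x = 10: rhs = 2, matching y values: none (0 points).
  x = 11: rhs = 6, matching y values: none (0 points).
  x = 12: rhs = 11, matching y values: none (0 points).
Total affine count: 12.
Full point count |E(F_13)| = 12 + 1 = 13.
Hasse bound: |13 − (13+1)| = |-1| = 1 ≤ 2√13 ≈ 7.2111 ✓.


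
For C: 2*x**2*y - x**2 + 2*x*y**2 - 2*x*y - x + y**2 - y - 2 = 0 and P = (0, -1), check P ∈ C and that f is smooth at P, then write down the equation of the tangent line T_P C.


Tangent line at P: 3*x - 3*y - 3 = 0.

Step 1: f(0, -1) = 0, so P lies on C.
Step 2: partial derivatives
  f_x(x, y) = 4*x*y - 2*x + 2*y**2 - 2*y - 1, f_y(x, y) = 2*x**2 + 4*x*y - 2*x + 2*y - 1.
  f_x(P) = 3, f_y(P) = -3 (gradient nonzero, so P is smooth).
Step 3: tangent line at P: 3·(x − 0) + -3·(y − -1) = 0.
Expanding: 3*x - 3*y - 3 = 0.


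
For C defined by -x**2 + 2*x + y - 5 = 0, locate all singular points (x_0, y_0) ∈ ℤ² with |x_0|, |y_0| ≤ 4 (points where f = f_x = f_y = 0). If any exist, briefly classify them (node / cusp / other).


No singular points in the scanned grid; C is smooth there.

Compute partial derivatives:
  f_x = 2 - 2*x.
  f_y = 1.
f_y = 1 is a nonzero constant, so f_y never vanishes: no point (x, y) can satisfy f = f_x = f_y = 0. In particular no (x, y) ∈ {−4, ..., 4}² is singular; the curve is smooth.


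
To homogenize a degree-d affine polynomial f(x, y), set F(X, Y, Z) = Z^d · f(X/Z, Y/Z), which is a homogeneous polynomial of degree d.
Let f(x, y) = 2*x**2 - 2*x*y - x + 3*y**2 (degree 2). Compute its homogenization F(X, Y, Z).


F(X, Y, Z) = 2*X**2 - 2*X*Y - X*Z + 3*Y**2

deg(f) = 2.
Substitute x = X/Z, y = Y/Z into f, then multiply by Z^2.
  monomial 2·x^2·y^0 ↦ 2·X^2·Y^0·Z^0.
  monomial -2·x^1·y^1 ↦ -2·X^1·Y^1·Z^0.
  monomial -1·x^1·y^0 ↦ -1·X^1·Y^0·Z^1.
  monomial 3·x^0·y^2 ↦ 3·X^0·Y^2·Z^0.
Collecting: F(X, Y, Z) = 2*X**2 - 2*X*Y - X*Z + 3*Y**2.


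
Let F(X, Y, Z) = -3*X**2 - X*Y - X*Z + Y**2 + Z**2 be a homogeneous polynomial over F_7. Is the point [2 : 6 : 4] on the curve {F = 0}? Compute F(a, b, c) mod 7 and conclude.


F(2,6,4) ≡ 6 (mod 7); P is NOT on the curve.

Evaluate F(2, 6, 4) term-by-term (mod 7).
  -3*X**2 ↦ -3·4·1·1 = -12
  -X*Y ↦ -1·2·6·1 = -12
  -X*Z ↦ -1·2·1·4 = -8
  Y**2 ↦ 1·1·36·1 = 36
  Z**2 ↦ 1·1·1·16 = 16
Sum: F(2, 6, 4) = (-12) + (-12) + (-8) + (36) + (16) = 20.
Reducing mod 7: 20 ≡ 6 (mod 7).
Since F(a, b, c) ≡ 6 ≠ 0 (mod 7), P does NOT lie on the curve.


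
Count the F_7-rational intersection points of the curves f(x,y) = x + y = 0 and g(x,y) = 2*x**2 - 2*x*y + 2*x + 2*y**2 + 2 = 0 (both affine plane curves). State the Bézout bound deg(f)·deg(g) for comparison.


Common zeros: ∅; count = 0; Bézout bound = 2.

deg(f) = 1, deg(g) = 2, so Bézout bound = 2.
Scan x ∈ F_7. For each x, list the y ∈ F_7 with f(x, y) ≡ 0 and those with g(x, y) ≡ 0 (mod 7); the common zeros in that column are the intersection.
  x = 0: f ≡ 0 at y ∈ {0}; g ≡ 0 at y ∈ ∅; common: ∅.
  x = 1: f ≡ 0 at y ∈ {6}; g ≡ 0 at y ∈ ∅; common: ∅.
  x = 2: f ≡ 0 at y ∈ {5}; g ≡ 0 at y ∈ {0, 2}; common: ∅.
  x = 3: f ≡ 0 at y ∈ {4}; g ≡ 0 at y ∈ ∅; common: ∅.
  x = 4: f ≡ 0 at y ∈ {3}; g ≡ 0 at y ∈ {0, 4}; common: ∅.
  x = 5: f ≡ 0 at y ∈ {2}; g ≡ 0 at y ∈ ∅; common: ∅.
  x = 6: f ≡ 0 at y ∈ {1}; g ≡ 0 at y ∈ {2, 4}; common: ∅.
Collecting: common zeros = ∅, so the count is 0.
Comparison with the Bézout bound: 0 ≤ 2 = deg(f)·deg(g), as expected for curves with no common component (the affine F_7-count falls short of the bound because intersections may lie at infinity, over extension fields, or carry multiplicity).


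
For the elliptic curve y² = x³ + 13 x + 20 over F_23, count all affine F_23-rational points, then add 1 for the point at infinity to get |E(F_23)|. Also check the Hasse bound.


Affine points = {(2, 10), (2, 13), (5, 7), (5, 16), (10, 0), (12, 8), (12, 15), (14, 5), (14, 18), (15, 5), (15, 18), (16, 0), (17, 5), (17, 18), (20, 0), (21, 3), (21, 20), (22, 11), (22, 12)}; affine count = 19; |E(F_23)| = 20.

Discriminant check: Δ ∝ 4a³ + 27b² = 4·13³ + 27·20² = 4·2197 + 27·400 ≡ 15 (mod 23). Nonzero ⇒ E is nonsingular.
For each x ∈ F_23, compute rhs = x³ + 13·x + 20 mod 23, then count y ∈ F_23 with y² ≡ rhs.
  x = 0: rhs = 20, matching y values: none (0 points).
  x = 1: rhs = 11, matching y values: none (0 points).
  x = 2: rhs = 8, matching y values: 10, 13 (2 points).
  x = 3: rhs = 17, matching y values: none (0 points).
  x = 4: rhs = 21, matching y values: none (0 points).
  x = 5: rhs = 3, matching y values: 7, 16 (2 points).
  x = 6: rhs = 15, matching y values: none (0 points).
  x = 7: rhs = 17, matching y values: none (0 points).
  x = 8: rhs = 15, matching y values: none (0 points).
  x = 9: rhs = 15, matching y values: none (0 points).
  x = 10: rhs = 0, matching y values: 0 (1 points).
  x = 11: rhs = 22, matching y values: none (0 points).
  x = 12: rhs = 18, matching y values: 8, 15 (2 points).
  x = 13: rhs = 17, matching y values: none (0 points).
  x = 14: rhs = 2, matching y values: 5, 18 (2 points).
  x = 15: rhs = 2, matching y values: 5, 18 (2 points).
  x = 16: rhs = 0, matching y values: 0 (1 points).
  x = 17: rhs = 2, matching y values: 5, 18 (2 points).
  x = 18: rhs = 14, matching y values: none (0 points).
  x = 19: rhs = 19, matching y values: none (0 points).
  x = 20: rhs = 0, matching y values: 0 (1 points).
  x = 21: rhs = 9, matching y values: 3, 20 (2 points).
  x = 22: rhs = 6, matching y values: 11, 12 (2 points).
Total affine count: 19.
Full point count |E(F_23)| = 19 + 1 = 20.
Hasse bound: |20 − (23+1)| = |-4| = 4 ≤ 2√23 ≈ 9.5917 ✓.


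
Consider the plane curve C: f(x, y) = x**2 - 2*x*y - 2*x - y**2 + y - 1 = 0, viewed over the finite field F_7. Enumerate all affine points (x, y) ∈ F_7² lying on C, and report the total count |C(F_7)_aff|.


Affine F_7-points: {(0, 3), (0, 5), (1, 3), (4, 0), (5, 0), (5, 5)}; count = 6.

For each of the 49 pairs (x, y) ∈ F_7², evaluate f(x, y) mod 7. Record the zeros.
  x = 0: [0↦6, 1↦6, 2↦4, 3↦0, 4↦1, 5↦0, 6↦4]  zeros at y ∈ {3, 5}
  x = 1: [0↦5, 1↦3, 2↦6, 3↦0, 4↦6, 5↦3, 6↦5]  zeros at y ∈ {3}
  x = 2: [0↦6, 1↦2, 2↦3, 3↦2, 4↦6, 5↦1, 6↦1]  zeros at y ∈ ∅
  x = 3: [0↦2, 1↦3, 2↦2, 3↦6, 4↦1, 5↦1, 6↦6]  zeros at y ∈ ∅
  x = 4: [0↦0, 1↦6, 2↦3, 3↦5, 4↦5, 5↦3, 6↦6]  zeros at y ∈ {0}
  x = 5: [0↦0, 1↦4, 2↦6, 3↦6, 4↦4, 5↦0, 6↦1]  zeros at y ∈ {0, 5}
  x = 6: [0↦2, 1↦4, 2↦4, 3↦2, 4↦5, 5↦6, 6↦5]  zeros at y ∈ ∅
Collecting zeros: affine points = {(0, 3), (0, 5), (1, 3), (4, 0), (5, 0), (5, 5)}.
Total count |C(F_7)_aff| = 6.


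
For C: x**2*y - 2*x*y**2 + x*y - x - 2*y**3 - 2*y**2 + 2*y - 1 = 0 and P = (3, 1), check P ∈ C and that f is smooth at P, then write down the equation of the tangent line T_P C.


Tangent line at P: 4*x - 8*y - 4 = 0.

Step 1: f(3, 1) = 0, so P lies on C.
Step 2: partial derivatives
  f_x(x, y) = 2*x*y - 2*y**2 + y - 1, f_y(x, y) = x**2 - 4*x*y + x - 6*y**2 - 4*y + 2.
  f_x(P) = 4, f_y(P) = -8 (gradient nonzero, so P is smooth).
Step 3: tangent line at P: 4·(x − 3) + -8·(y − 1) = 0.
Expanding: 4*x - 8*y - 4 = 0.


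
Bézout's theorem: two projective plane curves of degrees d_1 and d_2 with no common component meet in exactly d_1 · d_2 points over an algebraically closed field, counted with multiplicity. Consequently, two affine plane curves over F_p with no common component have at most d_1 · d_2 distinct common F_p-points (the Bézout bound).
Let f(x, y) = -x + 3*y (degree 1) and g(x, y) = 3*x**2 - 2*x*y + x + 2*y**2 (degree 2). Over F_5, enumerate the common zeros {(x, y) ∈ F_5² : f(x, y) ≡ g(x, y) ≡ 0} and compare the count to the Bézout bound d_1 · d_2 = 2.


Common zeros: {(0, 0), (2, 4)}; count = 2; Bézout bound = 2.

deg(f) = 1, deg(g) = 2, so Bézout bound = 2.
Scan x ∈ F_5. For each x, list the y ∈ F_5 with f(x, y) ≡ 0 and those with g(x, y) ≡ 0 (mod 5); the common zeros in that column are the intersection.
  x = 0: f ≡ 0 at y ∈ {0}; g ≡ 0 at y ∈ {0}; common: {0}.
  x = 1: f ≡ 0 at y ∈ {2}; g ≡ 0 at y ∈ ∅; common: ∅.
  x = 2: f ≡ 0 at y ∈ {4}; g ≡ 0 at y ∈ {3, 4}; common: {4}.
  x = 3: f ≡ 0 at y ∈ {1}; g ≡ 0 at y ∈ {0, 3}; common: ∅.
  x = 4: f ≡ 0 at y ∈ {3}; g ≡ 0 at y ∈ ∅; common: ∅.
Collecting: common zeros = {(0, 0), (2, 4)}, so the count is 2.
Comparison with the Bézout bound: 2 ≤ 2 = deg(f)·deg(g), as expected for curves with no common component (the bound is attained).


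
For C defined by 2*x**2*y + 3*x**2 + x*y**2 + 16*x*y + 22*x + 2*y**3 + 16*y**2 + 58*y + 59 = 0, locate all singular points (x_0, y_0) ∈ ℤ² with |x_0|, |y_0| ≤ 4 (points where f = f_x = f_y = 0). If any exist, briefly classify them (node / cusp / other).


Singular points: {(-3, -2)}; classification: node.

Compute partial derivatives:
  f_x = 4*x*y + 6*x + y**2 + 16*y + 22.
  f_y = 2*x**2 + 2*x*y + 16*x + 6*y**2 + 32*y + 58.
Scan x_0 ∈ {−4, ..., 4}. For each x_0, f_y(x_0, y) is a polynomial in y; find its integer roots y ∈ {−4, ..., 4}, then test f_x and f at those candidates.
  x = -4: f_y(-4, y) = 6*y**2 + 24*y + 26; no integer root y with |y| ≤ 4.
  x = -3: f_y(-3, y) = 6*y**2 + 26*y + 28; vanishes at y ∈ {-2}. (-3, -2): f_x = 0, f = 0 — SINGULAR.
  x = -2: f_y(-2, y) = 6*y**2 + 28*y + 34; no integer root y with |y| ≤ 4.
  x = -1: f_y(-1, y) = 6*y**2 + 30*y + 44; no integer root y with |y| ≤ 4.
  x = 0: f_y(0, y) = 6*y**2 + 32*y + 58; no integer root y with |y| ≤ 4.
  x = 1: f_y(1, y) = 6*y**2 + 34*y + 76; no integer root y with |y| ≤ 4.
  x = 2: f_y(2, y) = 6*y**2 + 36*y + 98; no integer root y with |y| ≤ 4.
  x = 3: f_y(3, y) = 6*y**2 + 38*y + 124; no integer root y with |y| ≤ 4.
  x = 4: f_y(4, y) = 6*y**2 + 40*y + 154; no integer root y with |y| ≤ 4.
Only singular point on the grid: (-3, -2).
Classify: substitute x = -3 + u, y = -2 + v and expand: f = 2*u**2*v - u**2 + u*v**2 + 2*v**3 + v**2.
No constant or linear terms (consistent with a singular point). Quadratic part: -u**2 + v**2. Cubic part: 2*u**2*v + u*v**2 + 2*v**3.
The quadratic part v**2 - u**2 = (v − u)(v + u) splits into two distinct linear factors, so there are two distinct tangent lines y − -2 = ±(x − -3) — this is a node (ordinary double point).
Classification: node.


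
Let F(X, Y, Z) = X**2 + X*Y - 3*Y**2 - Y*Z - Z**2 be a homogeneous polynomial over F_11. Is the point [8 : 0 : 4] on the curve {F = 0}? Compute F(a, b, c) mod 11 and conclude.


F(8,0,4) ≡ 4 (mod 11); P is NOT on the curve.

Evaluate F(8, 0, 4) term-by-term (mod 11).
  X**2 ↦ 1·64·1·1 = 64
  X*Y ↦ 1·8·0·1 = 0
  -3*Y**2 ↦ -3·1·0·1 = 0
  -Y*Z ↦ -1·1·0·4 = 0
  -Z**2 ↦ -1·1·1·16 = -16
Sum: F(8, 0, 4) = (64) + (0) + (0) + (0) + (-16) = 48.
Reducing mod 11: 48 ≡ 4 (mod 11).
Since F(a, b, c) ≡ 4 ≠ 0 (mod 11), P does NOT lie on the curve.


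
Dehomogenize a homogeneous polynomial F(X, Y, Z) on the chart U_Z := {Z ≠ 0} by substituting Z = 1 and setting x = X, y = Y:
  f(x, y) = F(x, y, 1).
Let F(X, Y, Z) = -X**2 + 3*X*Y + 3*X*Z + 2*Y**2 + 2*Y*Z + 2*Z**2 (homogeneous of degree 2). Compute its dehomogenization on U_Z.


f(x, y) = -x**2 + 3*x*y + 3*x + 2*y**2 + 2*y + 2

On U_Z we set Z = 1. Each monomial c·X^i·Y^j·Z^k in F becomes c·x^i·y^j·1^k = c·x^i·y^j.
Substituting Z = 1: F(X, Y, 1) = -x**2 + 3*x*y + 3*x + 2*y**2 + 2*y + 2.
Note: deg(f) ≤ deg(F) = 2; strict inequality happens when F is divisible by Z (lost terms).


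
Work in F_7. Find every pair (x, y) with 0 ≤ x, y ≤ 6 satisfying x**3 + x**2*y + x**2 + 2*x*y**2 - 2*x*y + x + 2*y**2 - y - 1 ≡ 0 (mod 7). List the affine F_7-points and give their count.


Affine F_7-points: {(0, 1), (0, 3), (1, 2), (2, 2), (2, 4), (5, 0), (6, 1)}; count = 7.

For each of the 49 pairs (x, y) ∈ F_7², evaluate f(x, y) mod 7. Record the zeros.
  x = 0: [0↦6, 1↦0, 2↦5, 3↦0, 4↦6, 5↦2, 6↦2]  zeros at y ∈ {1, 3}
  x = 1: [0↦2, 1↦4, 2↦0, 3↦4, 4↦2, 5↦1, 6↦1]  zeros at y ∈ {2}
  x = 2: [0↦6, 1↦4, 2↦0, 3↦1, 4↦0, 5↦4, 6↦6]  zeros at y ∈ {2, 4}
  x = 3: [0↦3, 1↦6, 2↦4, 3↦4, 4↦6, 5↦3, 6↦2]  zeros at y ∈ ∅
  x = 4: [0↦6, 1↦2, 2↦4, 3↦5, 4↦5, 5↦4, 6↦2]  zeros at y ∈ ∅
  x = 5: [0↦0, 1↦5, 2↦6, 3↦3, 4↦3, 5↦6, 6↦5]  zeros at y ∈ {0}
  x = 6: [0↦5, 1↦0, 2↦2, 3↦4, 4↦6, 5↦1, 6↦3]  zeros at y ∈ {1}
Collecting zeros: affine points = {(0, 1), (0, 3), (1, 2), (2, 2), (2, 4), (5, 0), (6, 1)}.
Total count |C(F_7)_aff| = 7.
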